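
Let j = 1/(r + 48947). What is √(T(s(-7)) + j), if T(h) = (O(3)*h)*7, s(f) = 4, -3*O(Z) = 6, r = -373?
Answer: I*√132128226082/48574 ≈ 7.4833*I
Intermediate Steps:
O(Z) = -2 (O(Z) = -⅓*6 = -2)
j = 1/48574 (j = 1/(-373 + 48947) = 1/48574 ≈ 2.0587e-5)
T(h) = -14*h (T(h) = -2*h*7 = -14*h)
√(T(s(-7)) + j) = √(-14*4 + 1/48574) = √(-56 + 1/48574) = √(-2720143/48574) = I*√132128226082/48574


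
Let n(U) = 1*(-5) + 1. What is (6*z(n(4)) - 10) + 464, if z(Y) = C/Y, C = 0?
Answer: 454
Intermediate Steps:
n(U) = -4 (n(U) = -5 + 1 = -4)
z(Y) = 0 (z(Y) = 0/Y = 0)
(6*z(n(4)) - 10) + 464 = (6*0 - 10) + 464 = (0 - 10) + 464 = -10 + 464 = 454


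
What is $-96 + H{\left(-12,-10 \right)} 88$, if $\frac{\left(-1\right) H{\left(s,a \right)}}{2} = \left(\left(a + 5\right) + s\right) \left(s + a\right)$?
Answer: $-65920$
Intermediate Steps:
$H{\left(s,a \right)} = - 2 \left(a + s\right) \left(5 + a + s\right)$ ($H{\left(s,a \right)} = - 2 \left(\left(a + 5\right) + s\right) \left(s + a\right) = - 2 \left(\left(5 + a\right) + s\right) \left(a + s\right) = - 2 \left(5 + a + s\right) \left(a + s\right) = - 2 \left(a + s\right) \left(5 + a + s\right)$)
$-96 + H{\left(-12,-10 \right)} 88 = -96 + \left(\left(-10\right) \left(-10\right) - -120 - 2 \left(-10\right)^{2} - 2 \left(-12\right)^{2} - \left(-40\right) \left(-12\right)\right) 88 = -96 + \left(100 + 120 - 200 - 288 - 480\right) 88 = -96 - 65824 = -65920$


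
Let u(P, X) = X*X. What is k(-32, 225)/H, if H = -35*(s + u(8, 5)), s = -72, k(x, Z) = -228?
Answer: -228/1645 ≈ -0.13860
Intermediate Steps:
u(P, X) = X**2
H = 1645 (H = -35*(-72 + 5**2) = -35*(-72 + 25) = -35*(-47) = 1645)
k(-32, 225)/H = -228/1645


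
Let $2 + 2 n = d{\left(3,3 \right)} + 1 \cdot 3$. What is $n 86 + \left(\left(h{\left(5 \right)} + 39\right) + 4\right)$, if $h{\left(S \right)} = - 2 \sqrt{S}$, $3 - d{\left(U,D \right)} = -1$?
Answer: $258 - 2 \sqrt{5} \approx 253.53$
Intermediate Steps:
$d{\left(U,D \right)} = 4$ ($d{\left(U,D \right)} = 3 - -1 = 3 + 1 = 4$)
$n = \frac{5}{2}$ ($n = -1 + \frac{4 + 1 \cdot 3}{2} = -1 + \frac{4 + 3}{2} = -1 + \frac{1}{2} \cdot 7 = -1 + \frac{7}{2} = \frac{5}{2} \approx 2.5$)
$n 86 + \left(\left(h{\left(5 \right)} + 39\right) + 4\right) = \frac{5}{2} \cdot 86 + \left(\left(- 2 \sqrt{5} + 39\right) + 4\right) = 215 + \left(\left(39 - 2 \sqrt{5}\right) + 4\right) = 215 + \left(43 - 2 \sqrt{5}\right) = 258 - 2 \sqrt{5}$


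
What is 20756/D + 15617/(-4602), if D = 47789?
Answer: -650801701/219924978 ≈ -2.9592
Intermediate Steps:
20756/D + 15617/(-4602) = 20756/47789 + 15617/(-4602) = 20756*(1/47789) + 15617*(-1/4602) = 20756/47789 - 15617/4602 = -650801701/219924978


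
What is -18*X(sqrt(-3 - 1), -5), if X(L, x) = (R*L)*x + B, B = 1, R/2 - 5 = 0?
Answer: -18 + 1800*I ≈ -18.0 + 1800.0*I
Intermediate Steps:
R = 10 (R = 10 + 2*0 = 10 + 0 = 10)
X(L, x) = 1 + 10*L*x (X(L, x) = (10*L)*x + 1 = 10*L*x + 1 = 1 + 10*L*x)
-18*X(sqrt(-3 - 1), -5) = -18*(1 + 10*sqrt(-3 - 1)*(-5)) = -18*(1 + 10*sqrt(-4)*(-5)) = -18*(1 + 10*(2*I)*(-5)) = -18*(1 - 100*I) = -18 + 1800*I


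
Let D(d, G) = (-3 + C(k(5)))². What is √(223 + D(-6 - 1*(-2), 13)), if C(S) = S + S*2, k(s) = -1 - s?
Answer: 2*√166 ≈ 25.768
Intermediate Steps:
C(S) = 3*S (C(S) = S + 2*S = 3*S)
D(d, G) = 441 (D(d, G) = (-3 + 3*(-1 - 1*5))² = (-3 + 3*(-1 - 5))² = (-3 + 3*(-6))² = (-3 - 18)² = (-21)² = 441)
√(223 + D(-6 - 1*(-2), 13)) = √(223 + 441) = √664 = 2*√166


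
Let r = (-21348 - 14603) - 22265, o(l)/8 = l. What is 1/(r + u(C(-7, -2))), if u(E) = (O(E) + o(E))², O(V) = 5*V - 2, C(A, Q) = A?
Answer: -1/49567 ≈ -2.0175e-5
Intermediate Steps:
O(V) = -2 + 5*V
o(l) = 8*l
u(E) = (-2 + 13*E)² (u(E) = ((-2 + 5*E) + 8*E)² = (-2 + 13*E)²)
r = -58216 (r = -35951 - 22265 = -58216)
1/(r + u(C(-7, -2))) = 1/(-58216 + (-2 + 13*(-7))²) = 1/(-58216 + (-2 - 91)²) = 1/(-58216 + (-93)²) = 1/(-58216 + 8649) = 1/(-49567) = -1/49567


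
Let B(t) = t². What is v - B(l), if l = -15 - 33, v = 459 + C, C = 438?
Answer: -1407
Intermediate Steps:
v = 897 (v = 459 + 438 = 897)
l = -48
v - B(l) = 897 - 1*(-48)² = 897 - 1*2304 = 897 - 2304 = -1407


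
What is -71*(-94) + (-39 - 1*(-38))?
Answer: 6673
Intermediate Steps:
-71*(-94) + (-39 - 1*(-38)) = 6674 + (-39 + 38) = 6674 - 1 = 6673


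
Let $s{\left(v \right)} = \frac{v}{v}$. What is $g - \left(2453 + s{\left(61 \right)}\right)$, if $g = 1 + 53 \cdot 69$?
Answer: $1204$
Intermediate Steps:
$s{\left(v \right)} = 1$
$g = 3658$ ($g = 1 + 3657 = 3658$)
$g - \left(2453 + s{\left(61 \right)}\right) = 3658 - \left(2453 + 1\right) = 3658 - 2454 = 1204$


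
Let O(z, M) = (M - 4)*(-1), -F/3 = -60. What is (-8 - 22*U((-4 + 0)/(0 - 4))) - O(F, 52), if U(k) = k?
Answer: 18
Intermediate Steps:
F = 180 (F = -3*(-60) = 180)
O(z, M) = 4 - M (O(z, M) = (-4 + M)*(-1) = 4 - M)
(-8 - 22*U((-4 + 0)/(0 - 4))) - O(F, 52) = (-8 - 22*(-4 + 0)/(0 - 4)) - (4 - 1*52) = (-8 - (-88)/(-4)) - (4 - 52) = (-8 - (-88)*(-1)/4) - 1*(-48) = (-8 - 22*1) + 48 = (-8 - 22) + 48 = -30 + 48 = 18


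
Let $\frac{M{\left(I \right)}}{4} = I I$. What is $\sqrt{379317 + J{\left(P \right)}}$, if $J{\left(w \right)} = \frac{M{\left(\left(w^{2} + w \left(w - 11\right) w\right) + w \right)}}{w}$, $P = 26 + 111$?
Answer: $\sqrt{165912859317} \approx 4.0732 \cdot 10^{5}$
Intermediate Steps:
$M{\left(I \right)} = 4 I^{2}$ ($M{\left(I \right)} = 4 I I = 4 I^{2}$)
$P = 137$
$J{\left(w \right)} = \frac{4 \left(w + w^{2} + w^{2} \left(-11 + w\right)\right)^{2}}{w}$ ($J{\left(w \right)} = \frac{4 \left(\left(w^{2} + w \left(w - 11\right) w\right) + w\right)^{2}}{w} = \frac{4 \left(\left(w^{2} + w \left(-11 + w\right) w\right) + w\right)^{2}}{w} = \frac{4 \left(\left(w^{2} + w^{2} \left(-11 + w\right)\right) + w\right)^{2}}{w} = \frac{4 \left(w + w^{2} + w^{2} \left(-11 + w\right)\right)^{2}}{w}$)
$\sqrt{379317 + J{\left(P \right)}} = \sqrt{379317 + 4 \cdot 137 \left(1 + 137^{2} - 1370\right)^{2}} = \sqrt{379317 + 4 \cdot 137 \left(1 + 18769 - 1370\right)^{2}} = \sqrt{379317 + 4 \cdot 137 \cdot 17400^{2}} = \sqrt{379317 + 4 \cdot 137 \cdot 302760000} = \sqrt{379317 + 165912480000} = \sqrt{165912859317}$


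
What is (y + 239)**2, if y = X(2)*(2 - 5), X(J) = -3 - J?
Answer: 64516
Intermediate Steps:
y = 15 (y = (-3 - 1*2)*(2 - 5) = (-3 - 2)*(-3) = -5*(-3) = 15)
(y + 239)**2 = (15 + 239)**2 = 254**2 = 64516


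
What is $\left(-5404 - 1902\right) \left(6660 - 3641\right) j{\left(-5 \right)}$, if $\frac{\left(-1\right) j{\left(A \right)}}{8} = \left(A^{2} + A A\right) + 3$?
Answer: $9352089136$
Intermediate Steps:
$j{\left(A \right)} = -24 - 16 A^{2}$ ($j{\left(A \right)} = - 8 \left(\left(A^{2} + A A\right) + 3\right) = - 8 \left(\left(A^{2} + A^{2}\right) + 3\right) = - 8 \left(2 A^{2} + 3\right) = - 8 \left(3 + 2 A^{2}\right) = -24 - 16 A^{2}$)
$\left(-5404 - 1902\right) \left(6660 - 3641\right) j{\left(-5 \right)} = \left(-5404 - 1902\right) \left(6660 - 3641\right) \left(-24 - 16 \left(-5\right)^{2}\right) = \left(-7306\right) 3019 \left(-24 - 400\right) = - 22056814 \left(-24 - 400\right) = \left(-22056814\right) \left(-424\right) = 9352089136$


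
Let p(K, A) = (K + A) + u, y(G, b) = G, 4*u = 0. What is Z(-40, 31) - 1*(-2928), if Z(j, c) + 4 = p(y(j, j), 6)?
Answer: 2890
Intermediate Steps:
u = 0 (u = (¼)*0 = 0)
p(K, A) = A + K (p(K, A) = (K + A) + 0 = (A + K) + 0 = A + K)
Z(j, c) = 2 + j (Z(j, c) = -4 + (6 + j) = 2 + j)
Z(-40, 31) - 1*(-2928) = (2 - 40) - 1*(-2928) = -38 + 2928 = 2890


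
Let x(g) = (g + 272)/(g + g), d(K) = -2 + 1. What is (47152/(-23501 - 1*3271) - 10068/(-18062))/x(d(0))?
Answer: 145529732/16380454893 ≈ 0.0088844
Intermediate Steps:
d(K) = -1
x(g) = (272 + g)/(2*g) (x(g) = (272 + g)/((2*g)) = (272 + g)*(1/(2*g)) = (272 + g)/(2*g))
(47152/(-23501 - 1*3271) - 10068/(-18062))/x(d(0)) = (47152/(-23501 - 1*3271) - 10068/(-18062))/(((1/2)*(272 - 1)/(-1))) = (47152/(-23501 - 3271) - 10068*(-1/18062))/(((1/2)*(-1)*271)) = (47152/(-26772) + 5034/9031)/(-271/2) = (47152*(-1/26772) + 5034/9031)*(-2/271) = (-11788/6693 + 5034/9031)*(-2/271) = -72764866/60444483*(-2/271) = 145529732/16380454893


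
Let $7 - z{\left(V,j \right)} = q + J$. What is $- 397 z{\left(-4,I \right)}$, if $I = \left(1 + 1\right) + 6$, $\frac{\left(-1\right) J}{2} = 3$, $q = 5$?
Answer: $-3176$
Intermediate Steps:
$J = -6$ ($J = \left(-2\right) 3 = -6$)
$I = 8$ ($I = 2 + 6 = 8$)
$z{\left(V,j \right)} = 8$ ($z{\left(V,j \right)} = 7 - \left(5 - 6\right) = 7 - -1 = 7 + 1 = 8$)
$- 397 z{\left(-4,I \right)} = \left(-397\right) 8 = -3176$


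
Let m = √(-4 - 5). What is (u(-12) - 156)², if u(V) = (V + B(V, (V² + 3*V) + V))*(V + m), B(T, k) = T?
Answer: 12240 - 19008*I ≈ 12240.0 - 19008.0*I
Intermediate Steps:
m = 3*I (m = √(-9) = 3*I ≈ 3.0*I)
u(V) = 2*V*(V + 3*I) (u(V) = (V + V)*(V + 3*I) = (2*V)*(V + 3*I) = 2*V*(V + 3*I))
(u(-12) - 156)² = (2*(-12)*(-12 + 3*I) - 156)² = ((288 - 72*I) - 156)² = (132 - 72*I)²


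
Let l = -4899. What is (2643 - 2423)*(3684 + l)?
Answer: -267300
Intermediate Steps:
(2643 - 2423)*(3684 + l) = (2643 - 2423)*(3684 - 4899) = 220*(-1215) = -267300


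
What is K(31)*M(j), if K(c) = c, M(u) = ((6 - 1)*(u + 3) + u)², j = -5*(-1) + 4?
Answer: 147591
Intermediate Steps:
j = 9 (j = 5 + 4 = 9)
M(u) = (15 + 6*u)² (M(u) = (5*(3 + u) + u)² = ((15 + 5*u) + u)² = (15 + 6*u)²)
K(31)*M(j) = 31*(9*(5 + 2*9)²) = 31*(9*(5 + 18)²) = 31*(9*23²) = 31*(9*529) = 31*4761 = 147591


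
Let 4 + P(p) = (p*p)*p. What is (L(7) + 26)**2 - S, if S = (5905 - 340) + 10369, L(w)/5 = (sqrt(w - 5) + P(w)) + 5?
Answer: 3032632 + 17460*sqrt(2) ≈ 3.0573e+6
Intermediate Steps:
P(p) = -4 + p**3 (P(p) = -4 + (p*p)*p = -4 + p**2*p = -4 + p**3)
L(w) = 5 + 5*w**3 + 5*sqrt(-5 + w) (L(w) = 5*((sqrt(w - 5) + (-4 + w**3)) + 5) = 5*((sqrt(-5 + w) + (-4 + w**3)) + 5) = 5*((-4 + w**3 + sqrt(-5 + w)) + 5) = 5*(1 + w**3 + sqrt(-5 + w)) = 5 + 5*w**3 + 5*sqrt(-5 + w))
S = 15934 (S = 5565 + 10369 = 15934)
(L(7) + 26)**2 - S = ((5 + 5*7**3 + 5*sqrt(-5 + 7)) + 26)**2 - 1*15934 = ((5 + 5*343 + 5*sqrt(2)) + 26)**2 - 15934 = ((5 + 1715 + 5*sqrt(2)) + 26)**2 - 15934 = ((1720 + 5*sqrt(2)) + 26)**2 - 15934 = (1746 + 5*sqrt(2))**2 - 15934 = -15934 + (1746 + 5*sqrt(2))**2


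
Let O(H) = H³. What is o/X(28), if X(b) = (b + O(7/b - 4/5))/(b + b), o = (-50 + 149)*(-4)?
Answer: -19712000/24741 ≈ -796.73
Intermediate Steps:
o = -396 (o = 99*(-4) = -396)
X(b) = (b + (-⅘ + 7/b)³)/(2*b) (X(b) = (b + (7/b - 4/5)³)/(b + b) = (b + (7/b - 4*⅕)³)/((2*b)) = (b + (7/b - ⅘)³)*(1/(2*b)) = (b + (-⅘ + 7/b)³)*(1/(2*b)) = (b + (-⅘ + 7/b)³)/(2*b))
o/X(28) = -396/(½ - 1/250*(-35 + 4*28)³/28⁴) = -396/(½ - 1/250*1/614656*(-35 + 112)³) = -396/(½ - 1/250*1/614656*77³) = -396/(½ - 1/250*1/614656*456533) = -396/(½ - 1331/448000) = -396/222669/448000 = -396*448000/222669 = -19712000/24741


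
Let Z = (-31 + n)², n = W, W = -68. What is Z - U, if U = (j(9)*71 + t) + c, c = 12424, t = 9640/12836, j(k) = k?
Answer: -10470168/3209 ≈ -3262.8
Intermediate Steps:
t = 2410/3209 (t = 9640*(1/12836) = 2410/3209 ≈ 0.75101)
n = -68
Z = 9801 (Z = (-31 - 68)² = (-99)² = 9801)
U = 41921577/3209 (U = (9*71 + 2410/3209) + 12424 = (639 + 2410/3209) + 12424 = 2052961/3209 + 12424 = 41921577/3209 ≈ 13064.)
Z - U = 9801 - 1*41921577/3209 = 9801 - 41921577/3209 = -10470168/3209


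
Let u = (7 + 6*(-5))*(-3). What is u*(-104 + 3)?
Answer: -6969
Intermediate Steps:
u = 69 (u = (7 - 30)*(-3) = -23*(-3) = 69)
u*(-104 + 3) = 69*(-104 + 3) = 69*(-101) = -6969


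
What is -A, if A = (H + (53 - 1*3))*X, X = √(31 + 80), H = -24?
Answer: -26*√111 ≈ -273.93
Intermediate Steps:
X = √111 ≈ 10.536
A = 26*√111 (A = (-24 + (53 - 1*3))*√111 = (-24 + (53 - 3))*√111 = (-24 + 50)*√111 = 26*√111 ≈ 273.93)
-A = -26*√111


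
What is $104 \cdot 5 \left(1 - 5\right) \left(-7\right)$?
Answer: $14560$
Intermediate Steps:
$104 \cdot 5 \left(1 - 5\right) \left(-7\right) = 104 \cdot 5 \left(-4\right) \left(-7\right) = 104 \left(\left(-20\right) \left(-7\right)\right) = 104 \cdot 140 = 14560$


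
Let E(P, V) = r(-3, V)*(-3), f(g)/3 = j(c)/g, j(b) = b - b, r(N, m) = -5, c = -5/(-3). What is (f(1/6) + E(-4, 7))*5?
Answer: 75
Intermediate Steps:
c = 5/3 (c = -5*(-⅓) = 5/3 ≈ 1.6667)
j(b) = 0
f(g) = 0 (f(g) = 3*(0/g) = 3*0 = 0)
E(P, V) = 15 (E(P, V) = -5*(-3) = 15)
(f(1/6) + E(-4, 7))*5 = (0 + 15)*5 = 15*5 = 75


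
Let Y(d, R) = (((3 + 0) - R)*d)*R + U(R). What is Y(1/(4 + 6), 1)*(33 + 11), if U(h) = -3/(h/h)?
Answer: -616/5 ≈ -123.20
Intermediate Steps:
U(h) = -3 (U(h) = -3/1 = -3*1 = -3)
Y(d, R) = -3 + R*d*(3 - R) (Y(d, R) = (((3 + 0) - R)*d)*R - 3 = ((3 - R)*d)*R - 3 = (d*(3 - R))*R - 3 = R*d*(3 - R) - 3 = -3 + R*d*(3 - R))
Y(1/(4 + 6), 1)*(33 + 11) = (-3 - 1*1**2/(4 + 6) + 3*1/(4 + 6))*(33 + 11) = (-3 - 1*1/10 + 3*1/10)*44 = (-3 - 1*1/10*1 + 3*1*(1/10))*44 = (-3 - 1/10 + 3/10)*44 = -14/5*44 = -616/5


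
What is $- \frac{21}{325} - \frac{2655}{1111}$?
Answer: $- \frac{886206}{361075} \approx -2.4544$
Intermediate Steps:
$- \frac{21}{325} - \frac{2655}{1111} = - \frac{886206}{361075}$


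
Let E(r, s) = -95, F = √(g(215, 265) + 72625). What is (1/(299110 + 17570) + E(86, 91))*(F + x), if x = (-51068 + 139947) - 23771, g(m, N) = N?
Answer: -489687017923/79170 - 30084599*√72890/316680 ≈ -6.2109e+6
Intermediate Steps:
x = 65108 (x = 88879 - 23771 = 65108)
F = √72890 (F = √(265 + 72625) = √72890 ≈ 269.98)
(1/(299110 + 17570) + E(86, 91))*(F + x) = (1/(299110 + 17570) - 95)*(√72890 + 65108) = (1/316680 - 95)*(65108 + √72890) = -30084599*(65108 + √72890)/316680 = -489687017923/79170 - 30084599*√72890/316680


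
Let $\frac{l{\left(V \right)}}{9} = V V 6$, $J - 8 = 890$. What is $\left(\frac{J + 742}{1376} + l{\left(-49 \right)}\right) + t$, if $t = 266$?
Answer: $\frac{22346445}{172} \approx 1.2992 \cdot 10^{5}$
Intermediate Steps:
$J = 898$ ($J = 8 + 890 = 898$)
$l{\left(V \right)} = 54 V^{2}$ ($l{\left(V \right)} = 9 V V 6 = 9 V^{2} \cdot 6 = 9 \cdot 6 V^{2} = 54 V^{2}$)
$\left(\frac{J + 742}{1376} + l{\left(-49 \right)}\right) + t = \left(\frac{898 + 742}{1376} + 54 \left(-49\right)^{2}\right) + 266 = \left(1640 \cdot \frac{1}{1376} + 54 \cdot 2401\right) + 266 = \left(\frac{205}{172} + 129654\right) + 266 = \frac{22300693}{172} + 266 = \frac{22346445}{172}$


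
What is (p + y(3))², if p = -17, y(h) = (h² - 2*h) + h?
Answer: 121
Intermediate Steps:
y(h) = h² - h
(p + y(3))² = (-17 + 3*(-1 + 3))² = (-17 + 3*2)² = (-17 + 6)² = (-11)² = 121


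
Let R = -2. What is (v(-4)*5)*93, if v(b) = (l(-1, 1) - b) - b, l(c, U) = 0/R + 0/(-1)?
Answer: 3720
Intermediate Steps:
l(c, U) = 0 (l(c, U) = 0/(-2) + 0/(-1) = 0*(-1/2) + 0*(-1) = 0 + 0 = 0)
v(b) = -2*b (v(b) = (0 - b) - b = -b - b = -2*b)
(v(-4)*5)*93 = (-2*(-4)*5)*93 = (8*5)*93 = 40*93 = 3720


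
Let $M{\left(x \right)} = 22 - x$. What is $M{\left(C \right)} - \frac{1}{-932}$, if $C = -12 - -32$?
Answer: $\frac{1865}{932} \approx 2.0011$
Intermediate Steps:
$C = 20$ ($C = -12 + 32 = 20$)
$M{\left(C \right)} - \frac{1}{-932} = \left(22 - 20\right) - \frac{1}{-932} = \left(22 - 20\right) - - \frac{1}{932} = 2 + \frac{1}{932} = \frac{1865}{932}$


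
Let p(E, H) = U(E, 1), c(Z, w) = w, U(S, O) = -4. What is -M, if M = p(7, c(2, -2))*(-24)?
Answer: -96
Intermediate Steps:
p(E, H) = -4
M = 96 (M = -4*(-24) = 96)
-M = -1*96 = -96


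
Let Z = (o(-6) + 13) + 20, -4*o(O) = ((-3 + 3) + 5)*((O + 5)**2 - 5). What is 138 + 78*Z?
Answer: 3102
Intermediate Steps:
o(O) = 25/4 - 5*(5 + O)**2/4 (o(O) = -((-3 + 3) + 5)*((O + 5)**2 - 5)/4 = -(0 + 5)*((5 + O)**2 - 5)/4 = -5*(-5 + (5 + O)**2)/4 = -(-25 + 5*(5 + O)**2)/4 = 25/4 - 5*(5 + O)**2/4)
Z = 38 (Z = ((25/4 - 5*(5 - 6)**2/4) + 13) + 20 = ((25/4 - 5/4*(-1)**2) + 13) + 20 = ((25/4 - 5/4*1) + 13) + 20 = ((25/4 - 5/4) + 13) + 20 = (5 + 13) + 20 = 18 + 20 = 38)
138 + 78*Z = 138 + 78*38 = 138 + 2964 = 3102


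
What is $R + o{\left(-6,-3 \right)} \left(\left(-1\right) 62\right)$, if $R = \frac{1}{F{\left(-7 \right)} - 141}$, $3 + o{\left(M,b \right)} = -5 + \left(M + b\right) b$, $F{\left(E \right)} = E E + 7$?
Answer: $- \frac{100131}{85} \approx -1178.0$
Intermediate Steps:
$F{\left(E \right)} = 7 + E^{2}$ ($F{\left(E \right)} = E^{2} + 7 = 7 + E^{2}$)
$o{\left(M,b \right)} = -8 + b \left(M + b\right)$ ($o{\left(M,b \right)} = -3 + \left(-5 + \left(M + b\right) b\right) = -3 + \left(-5 + b \left(M + b\right)\right) = -8 + b \left(M + b\right)$)
$R = - \frac{1}{85}$ ($R = \frac{1}{\left(7 + \left(-7\right)^{2}\right) - 141} = \frac{1}{\left(7 + 49\right) - 141} = \frac{1}{56 - 141} = \frac{1}{-85} = - \frac{1}{85} \approx -0.011765$)
$R + o{\left(-6,-3 \right)} \left(\left(-1\right) 62\right) = - \frac{1}{85} + \left(-8 + \left(-3\right)^{2} - -18\right) \left(\left(-1\right) 62\right) = - \frac{1}{85} + \left(-8 + 9 + 18\right) \left(-62\right) = - \frac{1}{85} + 19 \left(-62\right) = - \frac{1}{85} - 1178 = - \frac{100131}{85}$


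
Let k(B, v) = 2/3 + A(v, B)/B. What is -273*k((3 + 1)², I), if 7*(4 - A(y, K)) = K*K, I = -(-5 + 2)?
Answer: 1495/4 ≈ 373.75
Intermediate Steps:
I = 3 (I = -1*(-3) = 3)
A(y, K) = 4 - K²/7 (A(y, K) = 4 - K*K/7 = 4 - K²/7)
k(B, v) = ⅔ + (4 - B²/7)/B (k(B, v) = 2/3 + (4 - B²/7)/B = 2*(⅓) + (4 - B²/7)/B = ⅔ + (4 - B²/7)/B)
-273*k((3 + 1)², I) = -273*(⅔ + 4/((3 + 1)²) - (3 + 1)²/7) = -273*(⅔ + 4/(4²) - ⅐*4²) = -273*(⅔ + 4/16 - ⅐*16) = -273*(⅔ + 4*(1/16) - 16/7) = -273*(⅔ + ¼ - 16/7) = -273*(-115/84) = 1495/4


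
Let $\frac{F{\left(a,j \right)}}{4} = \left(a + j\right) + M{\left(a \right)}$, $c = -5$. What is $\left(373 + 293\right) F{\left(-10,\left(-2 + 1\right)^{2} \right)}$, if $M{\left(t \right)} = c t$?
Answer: $109224$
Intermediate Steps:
$M{\left(t \right)} = - 5 t$
$F{\left(a,j \right)} = - 16 a + 4 j$ ($F{\left(a,j \right)} = 4 \left(\left(a + j\right) - 5 a\right) = 4 \left(j - 4 a\right) = - 16 a + 4 j$)
$\left(373 + 293\right) F{\left(-10,\left(-2 + 1\right)^{2} \right)} = \left(373 + 293\right) \left(\left(-16\right) \left(-10\right) + 4 \left(-2 + 1\right)^{2}\right) = 666 \left(160 + 4 \left(-1\right)^{2}\right) = 666 \left(160 + 4 \cdot 1\right) = 666 \left(160 + 4\right) = 666 \cdot 164 = 109224$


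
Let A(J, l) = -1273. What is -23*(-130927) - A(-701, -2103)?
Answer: 3012594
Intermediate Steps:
-23*(-130927) - A(-701, -2103) = -23*(-130927) - 1*(-1273) = 3011321 + 1273 = 3012594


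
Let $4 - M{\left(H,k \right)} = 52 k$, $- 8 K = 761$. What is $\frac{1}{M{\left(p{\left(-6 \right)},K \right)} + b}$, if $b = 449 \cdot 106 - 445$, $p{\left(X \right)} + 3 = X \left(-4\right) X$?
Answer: $\frac{2}{104199} \approx 1.9194 \cdot 10^{-5}$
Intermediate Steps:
$K = - \frac{761}{8}$ ($K = \left(- \frac{1}{8}\right) 761 = - \frac{761}{8} \approx -95.125$)
$p{\left(X \right)} = -3 - 4 X^{2}$ ($p{\left(X \right)} = -3 + X \left(-4\right) X = -3 + - 4 X X = -3 - 4 X^{2}$)
$b = 47149$ ($b = 47594 - 445 = 47149$)
$M{\left(H,k \right)} = 4 - 52 k$
$\frac{1}{M{\left(p{\left(-6 \right)},K \right)} + b} = \frac{1}{\left(4 - - \frac{9893}{2}\right) + 47149} = \frac{1}{\left(4 + \frac{9893}{2}\right) + 47149} = \frac{1}{\frac{9901}{2} + 47149} = \frac{1}{\frac{104199}{2}} = \frac{2}{104199}$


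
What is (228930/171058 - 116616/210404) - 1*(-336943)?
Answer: 1515880072611046/4498910929 ≈ 3.3694e+5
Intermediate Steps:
(228930/171058 - 116616/210404) - 1*(-336943) = (228930*(1/171058) - 116616*1/210404) + 336943 = (114465/85529 - 29154/52601) + 336943 = 3527460999/4498910929 + 336943 = 1515880072611046/4498910929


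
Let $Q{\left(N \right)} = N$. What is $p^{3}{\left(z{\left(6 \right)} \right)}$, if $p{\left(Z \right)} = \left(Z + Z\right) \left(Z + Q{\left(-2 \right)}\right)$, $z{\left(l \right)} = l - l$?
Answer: $0$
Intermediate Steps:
$z{\left(l \right)} = 0$
$p{\left(Z \right)} = 2 Z \left(-2 + Z\right)$ ($p{\left(Z \right)} = \left(Z + Z\right) \left(Z - 2\right) = 2 Z \left(-2 + Z\right)$)
$p^{3}{\left(z{\left(6 \right)} \right)} = \left(2 \cdot 0 \left(-2 + 0\right)\right)^{3} = \left(2 \cdot 0 \left(-2\right)\right)^{3} = 0^{3} = 0$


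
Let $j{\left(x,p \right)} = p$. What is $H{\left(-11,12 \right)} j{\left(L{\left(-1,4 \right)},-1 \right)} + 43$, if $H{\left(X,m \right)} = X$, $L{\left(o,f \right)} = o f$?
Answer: $54$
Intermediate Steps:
$L{\left(o,f \right)} = f o$
$H{\left(-11,12 \right)} j{\left(L{\left(-1,4 \right)},-1 \right)} + 43 = \left(-11\right) \left(-1\right) + 43 = 11 + 43 = 54$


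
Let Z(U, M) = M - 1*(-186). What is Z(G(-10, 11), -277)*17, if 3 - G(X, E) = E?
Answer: -1547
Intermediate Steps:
G(X, E) = 3 - E
Z(U, M) = 186 + M (Z(U, M) = M + 186 = 186 + M)
Z(G(-10, 11), -277)*17 = (186 - 277)*17 = -91*17 = -1547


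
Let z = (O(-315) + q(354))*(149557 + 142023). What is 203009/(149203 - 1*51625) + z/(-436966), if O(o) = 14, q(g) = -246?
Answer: 3344762031187/21319134174 ≈ 156.89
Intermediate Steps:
z = -67646560 (z = (14 - 246)*(149557 + 142023) = -232*291580 = -67646560)
203009/(149203 - 1*51625) + z/(-436966) = 203009/(149203 - 1*51625) - 67646560/(-436966) = 203009/(149203 - 51625) - 67646560*(-1/436966) = 203009/97578 + 33823280/218483 = 3344762031187/21319134174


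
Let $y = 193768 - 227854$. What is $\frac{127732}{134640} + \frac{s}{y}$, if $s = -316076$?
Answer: $\frac{177690703}{17383860} \approx 10.222$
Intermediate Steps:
$y = -34086$
$\frac{127732}{134640} + \frac{s}{y} = \frac{127732}{134640} - \frac{316076}{-34086} = 127732 \cdot \frac{1}{134640} - - \frac{158038}{17043} = \frac{2903}{3060} + \frac{158038}{17043} = \frac{177690703}{17383860}$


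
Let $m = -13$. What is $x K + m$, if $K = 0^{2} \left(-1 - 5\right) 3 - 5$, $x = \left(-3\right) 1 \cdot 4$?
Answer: $47$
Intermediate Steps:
$x = -12$ ($x = \left(-3\right) 4 = -12$)
$K = -5$ ($K = 0 \left(\left(-6\right) 3\right) - 5 = 0 \left(-18\right) - 5 = 0 - 5 = -5$)
$x K + m = \left(-12\right) \left(-5\right) - 13 = 60 - 13 = 47$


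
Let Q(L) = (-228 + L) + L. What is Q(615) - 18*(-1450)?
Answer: 27102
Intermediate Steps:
Q(L) = -228 + 2*L
Q(615) - 18*(-1450) = (-228 + 2*615) - 18*(-1450) = (-228 + 1230) - 1*(-26100) = 1002 + 26100 = 27102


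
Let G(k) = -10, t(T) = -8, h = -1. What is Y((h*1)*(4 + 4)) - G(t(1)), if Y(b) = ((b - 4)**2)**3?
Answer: 2985994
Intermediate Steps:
Y(b) = (-4 + b)**6 (Y(b) = ((-4 + b)**2)**3 = (-4 + b)**6)
Y((h*1)*(4 + 4)) - G(t(1)) = (-4 + (-1*1)*(4 + 4))**6 - 1*(-10) = (-4 - 1*8)**6 + 10 = (-4 - 8)**6 + 10 = (-12)**6 + 10 = 2985984 + 10 = 2985994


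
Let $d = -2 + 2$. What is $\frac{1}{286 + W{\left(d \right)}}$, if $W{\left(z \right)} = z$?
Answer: $\frac{1}{286} \approx 0.0034965$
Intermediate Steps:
$d = 0$
$\frac{1}{286 + W{\left(d \right)}} = \frac{1}{286 + 0} = \frac{1}{286}$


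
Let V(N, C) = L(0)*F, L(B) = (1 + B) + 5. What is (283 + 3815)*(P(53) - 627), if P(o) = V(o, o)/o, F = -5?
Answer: -136303578/53 ≈ -2.5718e+6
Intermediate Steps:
L(B) = 6 + B
V(N, C) = -30 (V(N, C) = (6 + 0)*(-5) = 6*(-5) = -30)
P(o) = -30/o
(283 + 3815)*(P(53) - 627) = (283 + 3815)*(-30/53 - 627) = 4098*(-30*1/53 - 627) = 4098*(-30/53 - 627) = 4098*(-33261/53) = -136303578/53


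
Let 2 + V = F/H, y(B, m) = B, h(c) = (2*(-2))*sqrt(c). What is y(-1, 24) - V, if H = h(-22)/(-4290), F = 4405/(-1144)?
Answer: 1 - 66075*I*sqrt(22)/352 ≈ 1.0 - 880.45*I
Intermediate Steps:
h(c) = -4*sqrt(c)
F = -4405/1144 (F = 4405*(-1/1144) = -4405/1144 ≈ -3.8505)
H = 2*I*sqrt(22)/2145 (H = -4*I*sqrt(22)/(-4290) = -4*I*sqrt(22)*(-1/4290) = 2*I*sqrt(22)/2145 ≈ 0.0043733*I)
V = -2 + 66075*I*sqrt(22)/352 (V = -2 - 4405*(-195*I*sqrt(22)/4)/1144 = -2 - (-66075)*I*sqrt(22)/352 = -2 + 66075*I*sqrt(22)/352 ≈ -2.0 + 880.45*I)
y(-1, 24) - V = -1 - (-2 + 66075*I*sqrt(22)/352) = -1 + (2 - 66075*I*sqrt(22)/352) = 1 - 66075*I*sqrt(22)/352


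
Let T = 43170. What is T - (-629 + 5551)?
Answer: 38248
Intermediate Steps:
T - (-629 + 5551) = 43170 - (-629 + 5551) = 43170 - 1*4922 = 43170 - 4922 = 38248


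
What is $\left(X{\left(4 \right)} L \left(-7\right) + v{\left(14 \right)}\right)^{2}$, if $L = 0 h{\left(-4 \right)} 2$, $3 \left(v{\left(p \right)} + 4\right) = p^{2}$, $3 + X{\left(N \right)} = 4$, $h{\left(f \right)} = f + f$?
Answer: $\frac{33856}{9} \approx 3761.8$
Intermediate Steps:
$h{\left(f \right)} = 2 f$
$X{\left(N \right)} = 1$ ($X{\left(N \right)} = -3 + 4 = 1$)
$v{\left(p \right)} = -4 + \frac{p^{2}}{3}$
$L = 0$ ($L = 0 \cdot 2 \left(-4\right) 2 = 0 \left(-8\right) 2 = 0 \cdot 2 = 0$)
$\left(X{\left(4 \right)} L \left(-7\right) + v{\left(14 \right)}\right)^{2} = \left(1 \cdot 0 \left(-7\right) - \left(4 - \frac{14^{2}}{3}\right)\right)^{2} = \left(0 \left(-7\right) + \left(-4 + \frac{1}{3} \cdot 196\right)\right)^{2} = \left(0 + \left(-4 + \frac{196}{3}\right)\right)^{2} = \left(0 + \frac{184}{3}\right)^{2} = \left(\frac{184}{3}\right)^{2} = \frac{33856}{9}$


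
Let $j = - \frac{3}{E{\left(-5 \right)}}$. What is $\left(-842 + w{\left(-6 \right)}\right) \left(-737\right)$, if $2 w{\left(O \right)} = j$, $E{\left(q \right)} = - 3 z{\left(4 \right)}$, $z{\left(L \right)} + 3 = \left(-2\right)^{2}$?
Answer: $\frac{1240371}{2} \approx 6.2019 \cdot 10^{5}$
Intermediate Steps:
$z{\left(L \right)} = 1$ ($z{\left(L \right)} = -3 + \left(-2\right)^{2} = -3 + 4 = 1$)
$E{\left(q \right)} = -3$ ($E{\left(q \right)} = \left(-3\right) 1 = -3$)
$j = 1$ ($j = - \frac{3}{-3} = \left(-3\right) \left(- \frac{1}{3}\right) = 1$)
$w{\left(O \right)} = \frac{1}{2}$ ($w{\left(O \right)} = \frac{1}{2} \cdot 1 = \frac{1}{2}$)
$\left(-842 + w{\left(-6 \right)}\right) \left(-737\right) = \left(-842 + \frac{1}{2}\right) \left(-737\right) = \left(- \frac{1683}{2}\right) \left(-737\right) = \frac{1240371}{2}$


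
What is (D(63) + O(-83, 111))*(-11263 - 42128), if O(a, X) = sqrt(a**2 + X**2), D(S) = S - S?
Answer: -53391*sqrt(19210) ≈ -7.4000e+6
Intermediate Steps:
D(S) = 0
O(a, X) = sqrt(X**2 + a**2)
(D(63) + O(-83, 111))*(-11263 - 42128) = (0 + sqrt(111**2 + (-83)**2))*(-11263 - 42128) = (0 + sqrt(12321 + 6889))*(-53391) = (0 + sqrt(19210))*(-53391) = sqrt(19210)*(-53391) = -53391*sqrt(19210)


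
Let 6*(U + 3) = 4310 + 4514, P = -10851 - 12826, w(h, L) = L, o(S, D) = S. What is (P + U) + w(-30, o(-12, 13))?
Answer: -66664/3 ≈ -22221.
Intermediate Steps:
P = -23677
U = 4403/3 (U = -3 + (4310 + 4514)/6 = -3 + (⅙)*8824 = -3 + 4412/3 = 4403/3 ≈ 1467.7)
(P + U) + w(-30, o(-12, 13)) = (-23677 + 4403/3) - 12 = -66628/3 - 12 = -66664/3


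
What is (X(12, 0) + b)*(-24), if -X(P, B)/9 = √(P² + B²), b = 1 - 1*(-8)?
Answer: 2376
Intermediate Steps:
b = 9 (b = 1 + 8 = 9)
X(P, B) = -9*√(B² + P²) (X(P, B) = -9*√(P² + B²) = -9*√(B² + P²))
(X(12, 0) + b)*(-24) = (-9*√(0² + 12²) + 9)*(-24) = (-9*√(0 + 144) + 9)*(-24) = (-9*√144 + 9)*(-24) = (-9*12 + 9)*(-24) = (-108 + 9)*(-24) = -99*(-24) = 2376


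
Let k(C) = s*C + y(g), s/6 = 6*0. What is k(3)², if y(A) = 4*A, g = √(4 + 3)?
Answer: 112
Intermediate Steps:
g = √7 ≈ 2.6458
s = 0 (s = 6*(6*0) = 6*0 = 0)
k(C) = 4*√7 (k(C) = 0*C + 4*√7 = 0 + 4*√7 = 4*√7)
k(3)² = (4*√7)² = 112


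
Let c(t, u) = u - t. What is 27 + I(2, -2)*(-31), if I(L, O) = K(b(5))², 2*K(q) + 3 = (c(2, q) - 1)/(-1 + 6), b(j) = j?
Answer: -2539/100 ≈ -25.390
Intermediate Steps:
K(q) = -9/5 + q/10 (K(q) = -3/2 + (((q - 1*2) - 1)/(-1 + 6))/2 = -3/2 + (((q - 2) - 1)/5)/2 = -3/2 + (((-2 + q) - 1)*(⅕))/2 = -3/2 + ((-3 + q)*(⅕))/2 = -3/2 + (-⅗ + q/5)/2 = -3/2 + (-3/10 + q/10) = -9/5 + q/10)
I(L, O) = 169/100 (I(L, O) = (-9/5 + (⅒)*5)² = (-9/5 + ½)² = (-13/10)² = 169/100)
27 + I(2, -2)*(-31) = 27 + (169/100)*(-31) = 27 - 5239/100 = -2539/100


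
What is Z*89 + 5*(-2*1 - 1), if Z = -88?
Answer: -7847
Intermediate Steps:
Z*89 + 5*(-2*1 - 1) = -88*89 + 5*(-2*1 - 1) = -7832 + 5*(-2 - 1) = -7832 + 5*(-3) = -7832 - 15 = -7847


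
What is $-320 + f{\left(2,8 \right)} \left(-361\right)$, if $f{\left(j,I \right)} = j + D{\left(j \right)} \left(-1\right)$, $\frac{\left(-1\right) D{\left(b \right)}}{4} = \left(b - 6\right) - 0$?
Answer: $4734$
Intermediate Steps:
$D{\left(b \right)} = 24 - 4 b$ ($D{\left(b \right)} = - 4 \left(\left(b - 6\right) - 0\right) = - 4 \left(\left(b - 6\right) + 0\right) = - 4 \left(\left(-6 + b\right) + 0\right) = - 4 \left(-6 + b\right) = 24 - 4 b$)
$f{\left(j,I \right)} = -24 + 5 j$ ($f{\left(j,I \right)} = j + \left(24 - 4 j\right) \left(-1\right) = j + \left(-24 + 4 j\right) = -24 + 5 j$)
$-320 + f{\left(2,8 \right)} \left(-361\right) = -320 + \left(-24 + 5 \cdot 2\right) \left(-361\right) = -320 + \left(-24 + 10\right) \left(-361\right) = -320 - -5054 = -320 + 5054 = 4734$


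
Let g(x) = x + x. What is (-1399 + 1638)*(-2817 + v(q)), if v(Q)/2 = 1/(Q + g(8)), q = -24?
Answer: -2693291/4 ≈ -6.7332e+5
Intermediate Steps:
g(x) = 2*x
v(Q) = 2/(16 + Q) (v(Q) = 2/(Q + 2*8) = 2/(Q + 16) = 2/(16 + Q))
(-1399 + 1638)*(-2817 + v(q)) = (-1399 + 1638)*(-2817 + 2/(16 - 24)) = 239*(-2817 + 2/(-8)) = 239*(-2817 + 2*(-⅛)) = 239*(-2817 - ¼) = 239*(-11269/4) = -2693291/4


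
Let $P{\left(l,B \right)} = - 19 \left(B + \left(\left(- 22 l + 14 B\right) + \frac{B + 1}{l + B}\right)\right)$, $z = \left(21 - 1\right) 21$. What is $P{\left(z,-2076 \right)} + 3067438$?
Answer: $\frac{6350154223}{1656} \approx 3.8346 \cdot 10^{6}$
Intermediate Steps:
$z = 420$ ($z = 20 \cdot 21 = 420$)
$P{\left(l,B \right)} = - 285 B + 418 l - \frac{19 \left(1 + B\right)}{B + l}$ ($P{\left(l,B \right)} = - 19 \left(B + \left(\left(- 22 l + 14 B\right) + \frac{1 + B}{B + l}\right)\right) = - 19 \left(B + \left(- 22 l + 14 B + \frac{1 + B}{B + l}\right)\right) = - 19 \left(- 22 l + 15 B + \frac{1 + B}{B + l}\right) = - 285 B + 418 l - \frac{19 \left(1 + B\right)}{B + l}$)
$P{\left(z,-2076 \right)} + 3067438 = \frac{19 \left(-1 - -2076 - 15 \left(-2076\right)^{2} + 22 \cdot 420^{2} + 7 \left(-2076\right) 420\right)}{-2076 + 420} + 3067438 = \frac{19 \left(-1 + 2076 - 64646640 + 22 \cdot 176400 - 6103440\right)}{-1656} + 3067438 = 19 \left(- \frac{1}{1656}\right) \left(-1 + 2076 - 64646640 + 3880800 - 6103440\right) + 3067438 = 19 \left(- \frac{1}{1656}\right) \left(-66867205\right) + 3067438 = \frac{1270476895}{1656} + 3067438 = \frac{6350154223}{1656}$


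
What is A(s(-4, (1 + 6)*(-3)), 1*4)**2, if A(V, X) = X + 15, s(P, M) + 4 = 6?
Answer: 361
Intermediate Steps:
s(P, M) = 2 (s(P, M) = -4 + 6 = 2)
A(V, X) = 15 + X
A(s(-4, (1 + 6)*(-3)), 1*4)**2 = (15 + 1*4)**2 = (15 + 4)**2 = 19**2 = 361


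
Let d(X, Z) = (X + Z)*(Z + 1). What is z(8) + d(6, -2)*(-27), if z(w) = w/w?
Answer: 109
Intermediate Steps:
z(w) = 1
d(X, Z) = (1 + Z)*(X + Z) (d(X, Z) = (X + Z)*(1 + Z) = (1 + Z)*(X + Z))
z(8) + d(6, -2)*(-27) = 1 + (6 - 2 + (-2)² + 6*(-2))*(-27) = 1 + (6 - 2 + 4 - 12)*(-27) = 1 - 4*(-27) = 1 + 108 = 109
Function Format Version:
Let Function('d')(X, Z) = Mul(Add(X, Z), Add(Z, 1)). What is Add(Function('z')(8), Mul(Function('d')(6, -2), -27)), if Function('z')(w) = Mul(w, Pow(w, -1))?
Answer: 109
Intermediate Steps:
Function('z')(w) = 1
Function('d')(X, Z) = Mul(Add(1, Z), Add(X, Z)) (Function('d')(X, Z) = Mul(Add(X, Z), Add(1, Z)) = Mul(Add(1, Z), Add(X, Z)))
Add(Function('z')(8), Mul(Function('d')(6, -2), -27)) = Add(1, Mul(Add(6, -2, Pow(-2, 2), Mul(6, -2)), -27)) = Add(1, Mul(Add(6, -2, 4, -12), -27)) = Add(1, Mul(-4, -27)) = Add(1, 108) = 109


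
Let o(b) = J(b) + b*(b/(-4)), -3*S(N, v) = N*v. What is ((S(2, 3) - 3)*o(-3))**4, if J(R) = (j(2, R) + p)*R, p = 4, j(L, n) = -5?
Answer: 50625/256 ≈ 197.75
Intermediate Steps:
S(N, v) = -N*v/3
J(R) = -R (J(R) = (-5 + 4)*R = -R)
o(b) = -b - b**2/4 (o(b) = -b + b*(b/(-4)) = -b + b*(b*(-1/4)) = -b + b*(-b/4) = -b - b**2/4)
((S(2, 3) - 3)*o(-3))**4 = ((-1/3*2*3 - 3)*((1/4)*(-3)*(-4 - 1*(-3))))**4 = ((-2 - 3)*((1/4)*(-3)*(-4 + 3)))**4 = (-5*(-3)*(-1)/4)**4 = (-5*3/4)**4 = (-15/4)**4 = 50625/256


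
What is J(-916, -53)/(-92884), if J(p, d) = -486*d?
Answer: -12879/46442 ≈ -0.27731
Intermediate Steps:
J(-916, -53)/(-92884) = -486*(-53)/(-92884) = 25758*(-1/92884) = -12879/46442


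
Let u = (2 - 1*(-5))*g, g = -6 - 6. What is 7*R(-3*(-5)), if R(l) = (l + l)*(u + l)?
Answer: -14490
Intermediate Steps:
g = -12
u = -84 (u = (2 - 1*(-5))*(-12) = (2 + 5)*(-12) = 7*(-12) = -84)
R(l) = 2*l*(-84 + l) (R(l) = (l + l)*(-84 + l) = (2*l)*(-84 + l) = 2*l*(-84 + l))
7*R(-3*(-5)) = 7*(2*(-3*(-5))*(-84 - 3*(-5))) = 7*(2*15*(-84 + 15)) = 7*(2*15*(-69)) = 7*(-2070) = -14490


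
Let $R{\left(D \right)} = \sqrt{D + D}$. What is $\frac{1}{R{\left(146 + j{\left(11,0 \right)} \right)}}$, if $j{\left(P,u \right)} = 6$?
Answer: $\frac{\sqrt{19}}{76} \approx 0.057354$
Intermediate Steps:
$R{\left(D \right)} = \sqrt{2} \sqrt{D}$ ($R{\left(D \right)} = \sqrt{2 D} = \sqrt{2} \sqrt{D}$)
$\frac{1}{R{\left(146 + j{\left(11,0 \right)} \right)}} = \frac{1}{\sqrt{2} \sqrt{146 + 6}} = \frac{1}{\sqrt{2} \sqrt{152}} = \frac{1}{\sqrt{2} \cdot 2 \sqrt{38}} = \frac{1}{4 \sqrt{19}} = \frac{\sqrt{19}}{76}$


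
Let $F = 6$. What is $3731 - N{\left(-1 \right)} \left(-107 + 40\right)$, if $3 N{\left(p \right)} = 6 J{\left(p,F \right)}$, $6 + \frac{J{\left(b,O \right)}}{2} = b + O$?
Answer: $3463$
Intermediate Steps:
$J{\left(b,O \right)} = -12 + 2 O + 2 b$ ($J{\left(b,O \right)} = -12 + 2 \left(b + O\right) = -12 + 2 \left(O + b\right) = -12 + \left(2 O + 2 b\right) = -12 + 2 O + 2 b$)
$N{\left(p \right)} = 4 p$ ($N{\left(p \right)} = \frac{6 \left(-12 + 2 \cdot 6 + 2 p\right)}{3} = \frac{6 \left(-12 + 12 + 2 p\right)}{3} = \frac{6 \cdot 2 p}{3} = \frac{12 p}{3} = 4 p$)
$3731 - N{\left(-1 \right)} \left(-107 + 40\right) = 3731 - 4 \left(-1\right) \left(-107 + 40\right) = 3731 - \left(-4\right) \left(-67\right) = 3731 - 268 = 3463$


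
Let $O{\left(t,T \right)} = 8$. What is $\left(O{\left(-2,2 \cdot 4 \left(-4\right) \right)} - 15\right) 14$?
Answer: $-98$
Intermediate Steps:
$\left(O{\left(-2,2 \cdot 4 \left(-4\right) \right)} - 15\right) 14 = \left(8 - 15\right) 14 = \left(-7\right) 14 = -98$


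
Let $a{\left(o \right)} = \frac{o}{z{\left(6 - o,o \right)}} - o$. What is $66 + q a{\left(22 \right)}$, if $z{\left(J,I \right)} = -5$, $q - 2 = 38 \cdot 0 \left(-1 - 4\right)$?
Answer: $\frac{66}{5} \approx 13.2$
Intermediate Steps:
$q = 2$ ($q = 2 + 38 \cdot 0 \left(-1 - 4\right) = 2 + 38 \cdot 0 \left(-5\right) = 2 + 38 \cdot 0 = 2 + 0 = 2$)
$a{\left(o \right)} = - \frac{6 o}{5}$ ($a{\left(o \right)} = \frac{o}{-5} - o = o \left(- \frac{1}{5}\right) - o = - \frac{o}{5} - o = - \frac{6 o}{5}$)
$66 + q a{\left(22 \right)} = 66 + 2 \left(\left(- \frac{6}{5}\right) 22\right) = 66 + 2 \left(- \frac{132}{5}\right) = 66 - \frac{264}{5} = \frac{66}{5}$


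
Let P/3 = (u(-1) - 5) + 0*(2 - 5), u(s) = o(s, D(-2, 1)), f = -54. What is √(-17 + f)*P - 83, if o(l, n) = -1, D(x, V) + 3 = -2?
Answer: -83 - 18*I*√71 ≈ -83.0 - 151.67*I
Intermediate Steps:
D(x, V) = -5 (D(x, V) = -3 - 2 = -5)
u(s) = -1
P = -18 (P = 3*((-1 - 5) + 0*(2 - 5)) = 3*(-6 + 0*(-3)) = 3*(-6 + 0) = 3*(-6) = -18)
√(-17 + f)*P - 83 = √(-17 - 54)*(-18) - 83 = √(-71)*(-18) - 83 = (I*√71)*(-18) - 83 = -18*I*√71 - 83 = -83 - 18*I*√71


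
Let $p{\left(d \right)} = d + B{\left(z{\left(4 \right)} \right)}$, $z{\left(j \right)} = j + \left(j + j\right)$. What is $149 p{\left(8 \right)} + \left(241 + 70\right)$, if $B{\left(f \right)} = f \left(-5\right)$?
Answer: $-7437$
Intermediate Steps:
$z{\left(j \right)} = 3 j$ ($z{\left(j \right)} = j + 2 j = 3 j$)
$B{\left(f \right)} = - 5 f$
$p{\left(d \right)} = -60 + d$ ($p{\left(d \right)} = d - 5 \cdot 3 \cdot 4 = d - 60 = -60 + d$)
$149 p{\left(8 \right)} + \left(241 + 70\right) = 149 \left(-60 + 8\right) + \left(241 + 70\right) = 149 \left(-52\right) + 311 = -7748 + 311 = -7437$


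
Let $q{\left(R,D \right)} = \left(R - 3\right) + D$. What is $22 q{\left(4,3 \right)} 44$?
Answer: $3872$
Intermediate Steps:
$q{\left(R,D \right)} = -3 + D + R$ ($q{\left(R,D \right)} = \left(-3 + R\right) + D = -3 + D + R$)
$22 q{\left(4,3 \right)} 44 = 22 \left(-3 + 3 + 4\right) 44 = 22 \cdot 4 \cdot 44 = 88 \cdot 44 = 3872$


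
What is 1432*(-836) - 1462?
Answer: -1198614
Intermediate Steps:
1432*(-836) - 1462 = -1197152 - 1462 = -1198614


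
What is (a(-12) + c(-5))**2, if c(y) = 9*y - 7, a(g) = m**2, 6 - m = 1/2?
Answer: 7569/16 ≈ 473.06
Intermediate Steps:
m = 11/2 (m = 6 - 1/2 = 11/2 ≈ 5.5000)
a(g) = 121/4 (a(g) = (11/2)**2 = 121/4)
c(y) = -7 + 9*y
(a(-12) + c(-5))**2 = (121/4 + (-7 + 9*(-5)))**2 = (121/4 + (-7 - 45))**2 = (121/4 - 52)**2 = (-87/4)**2 = 7569/16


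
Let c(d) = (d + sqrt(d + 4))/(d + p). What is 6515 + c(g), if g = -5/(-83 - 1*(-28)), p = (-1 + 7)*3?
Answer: 1296486/199 + 3*sqrt(55)/199 ≈ 6515.1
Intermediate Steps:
p = 18 (p = 6*3 = 18)
g = 1/11 (g = -5/(-83 + 28) = -5/(-55) = -5*(-1/55) = 1/11 ≈ 0.090909)
c(d) = (d + sqrt(4 + d))/(18 + d) (c(d) = (d + sqrt(d + 4))/(d + 18) = (d + sqrt(4 + d))/(18 + d))
6515 + c(g) = 6515 + (1/11 + sqrt(4 + 1/11))/(18 + 1/11) = 6515 + (1/11 + sqrt(45/11))/(199/11) = 6515 + 11*(1/11 + 3*sqrt(55)/11)/199 = 6515 + (1/199 + 3*sqrt(55)/199) = 1296486/199 + 3*sqrt(55)/199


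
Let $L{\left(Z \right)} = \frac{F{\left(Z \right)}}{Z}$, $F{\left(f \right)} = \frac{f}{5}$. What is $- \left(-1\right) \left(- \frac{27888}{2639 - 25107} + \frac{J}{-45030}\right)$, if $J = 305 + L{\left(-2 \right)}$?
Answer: $\frac{780587129}{632333775} \approx 1.2345$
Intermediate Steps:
$F{\left(f \right)} = \frac{f}{5}$ ($F{\left(f \right)} = f \frac{1}{5} = \frac{f}{5}$)
$L{\left(Z \right)} = \frac{1}{5}$ ($L{\left(Z \right)} = \frac{\frac{1}{5} Z}{Z} = \frac{1}{5}$)
$J = \frac{1526}{5}$ ($J = 305 + \frac{1}{5} = \frac{1526}{5} \approx 305.2$)
$- \left(-1\right) \left(- \frac{27888}{2639 - 25107} + \frac{J}{-45030}\right) = - \left(-1\right) \left(- \frac{27888}{2639 - 25107} + \frac{1526}{5 \left(-45030\right)}\right) = - \left(-1\right) \left(- \frac{27888}{2639 - 25107} + \frac{1526}{5} \left(- \frac{1}{45030}\right)\right) = - \left(-1\right) \left(- \frac{27888}{-22468} - \frac{763}{112575}\right) = - \left(-1\right) \left(\left(-27888\right) \left(- \frac{1}{22468}\right) - \frac{763}{112575}\right) = - \left(-1\right) \left(\frac{6972}{5617} - \frac{763}{112575}\right) = - \frac{\left(-1\right) 780587129}{632333775} = \left(-1\right) \left(- \frac{780587129}{632333775}\right) = \frac{780587129}{632333775}$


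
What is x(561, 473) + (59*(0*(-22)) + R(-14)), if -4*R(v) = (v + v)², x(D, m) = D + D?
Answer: 926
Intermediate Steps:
x(D, m) = 2*D
R(v) = -v² (R(v) = -(v + v)²/4 = -4*v²/4 = -v²)
x(561, 473) + (59*(0*(-22)) + R(-14)) = 2*561 + (59*(0*(-22)) - 1*(-14)²) = 1122 + (59*0 - 1*196) = 1122 + (0 - 196) = 1122 - 196 = 926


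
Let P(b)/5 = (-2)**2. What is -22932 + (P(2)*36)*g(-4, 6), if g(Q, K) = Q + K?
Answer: -21492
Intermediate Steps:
P(b) = 20 (P(b) = 5*(-2)**2 = 5*4 = 20)
g(Q, K) = K + Q
-22932 + (P(2)*36)*g(-4, 6) = -22932 + (20*36)*(6 - 4) = -22932 + 720*2 = -22932 + 1440 = -21492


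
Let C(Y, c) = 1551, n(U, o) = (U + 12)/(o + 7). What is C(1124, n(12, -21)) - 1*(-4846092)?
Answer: 4847643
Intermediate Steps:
n(U, o) = (12 + U)/(7 + o)
C(1124, n(12, -21)) - 1*(-4846092) = 1551 - 1*(-4846092) = 1551 + 4846092 = 4847643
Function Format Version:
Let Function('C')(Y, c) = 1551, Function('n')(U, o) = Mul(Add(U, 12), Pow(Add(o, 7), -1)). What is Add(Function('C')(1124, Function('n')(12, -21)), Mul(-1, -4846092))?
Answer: 4847643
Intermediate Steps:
Function('n')(U, o) = Mul(Pow(Add(7, o), -1), Add(12, U)) (Function('n')(U, o) = Mul(Add(12, U), Pow(Add(7, o), -1)) = Mul(Pow(Add(7, o), -1), Add(12, U)))
Add(Function('C')(1124, Function('n')(12, -21)), Mul(-1, -4846092)) = Add(1551, Mul(-1, -4846092)) = Add(1551, 4846092) = 4847643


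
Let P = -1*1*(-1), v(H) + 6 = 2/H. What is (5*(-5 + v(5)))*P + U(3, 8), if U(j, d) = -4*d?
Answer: -85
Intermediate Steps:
U(j, d) = -4*d
v(H) = -6 + 2/H
P = 1 (P = -1*(-1) = 1)
(5*(-5 + v(5)))*P + U(3, 8) = (5*(-5 + (-6 + 2/5)))*1 - 4*8 = (5*(-5 + (-6 + 2*(⅕))))*1 - 32 = (5*(-5 + (-6 + ⅖)))*1 - 32 = (5*(-5 - 28/5))*1 - 32 = (5*(-53/5))*1 - 32 = -53*1 - 32 = -53 - 32 = -85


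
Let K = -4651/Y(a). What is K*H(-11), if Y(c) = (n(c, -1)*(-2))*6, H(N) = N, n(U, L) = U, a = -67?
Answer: 51161/804 ≈ 63.633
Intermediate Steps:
Y(c) = -12*c (Y(c) = (c*(-2))*6 = -2*c*6 = -12*c)
K = -4651/804 (K = -4651/((-12*(-67))) = -4651/804 ≈ -5.7848)
K*H(-11) = -4651/804*(-11) = 51161/804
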